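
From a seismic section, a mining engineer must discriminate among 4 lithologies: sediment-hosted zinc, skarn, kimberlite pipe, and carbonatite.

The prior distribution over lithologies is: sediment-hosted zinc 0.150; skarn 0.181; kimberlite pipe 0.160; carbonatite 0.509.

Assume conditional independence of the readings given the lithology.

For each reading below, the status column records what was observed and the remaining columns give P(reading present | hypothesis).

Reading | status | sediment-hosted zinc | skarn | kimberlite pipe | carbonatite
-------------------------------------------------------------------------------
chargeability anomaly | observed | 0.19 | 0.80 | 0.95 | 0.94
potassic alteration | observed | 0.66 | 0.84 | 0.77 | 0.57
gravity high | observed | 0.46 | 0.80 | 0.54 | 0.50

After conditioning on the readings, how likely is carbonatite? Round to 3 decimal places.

0.446

Multiply each prior by the joint likelihood of the reading pattern:
  sediment-hosted zinc: 0.150 × 0.19 × 0.66 × 0.46 = 0.0086526
  skarn: 0.181 × 0.80 × 0.84 × 0.80 = 0.097306
  kimberlite pipe: 0.160 × 0.95 × 0.77 × 0.54 = 0.063202
  carbonatite: 0.509 × 0.94 × 0.57 × 0.50 = 0.13636
Marginal likelihood of the evidence = 0.30552.
P(carbonatite | evidence) = 0.13636 / 0.30552 ≈ 0.446.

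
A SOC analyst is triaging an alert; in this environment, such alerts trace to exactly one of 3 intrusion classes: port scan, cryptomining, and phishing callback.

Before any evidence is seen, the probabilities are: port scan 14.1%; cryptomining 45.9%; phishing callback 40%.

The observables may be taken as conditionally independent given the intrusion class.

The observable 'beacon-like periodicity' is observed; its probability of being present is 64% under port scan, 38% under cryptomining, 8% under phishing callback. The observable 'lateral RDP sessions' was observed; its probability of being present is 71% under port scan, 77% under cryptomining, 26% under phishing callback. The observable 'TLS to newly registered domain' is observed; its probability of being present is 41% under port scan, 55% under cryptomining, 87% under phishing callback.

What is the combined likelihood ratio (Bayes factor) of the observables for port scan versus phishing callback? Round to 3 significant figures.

10.3

Take the product of per-observable likelihoods under each hypothesis, then divide.
  port scan: 0.64 × 0.71 × 0.41 = 0.1863
  phishing callback: 0.08 × 0.26 × 0.87 = 0.018096
Bayes factor = 0.1863 / 0.018096 ≈ 10.3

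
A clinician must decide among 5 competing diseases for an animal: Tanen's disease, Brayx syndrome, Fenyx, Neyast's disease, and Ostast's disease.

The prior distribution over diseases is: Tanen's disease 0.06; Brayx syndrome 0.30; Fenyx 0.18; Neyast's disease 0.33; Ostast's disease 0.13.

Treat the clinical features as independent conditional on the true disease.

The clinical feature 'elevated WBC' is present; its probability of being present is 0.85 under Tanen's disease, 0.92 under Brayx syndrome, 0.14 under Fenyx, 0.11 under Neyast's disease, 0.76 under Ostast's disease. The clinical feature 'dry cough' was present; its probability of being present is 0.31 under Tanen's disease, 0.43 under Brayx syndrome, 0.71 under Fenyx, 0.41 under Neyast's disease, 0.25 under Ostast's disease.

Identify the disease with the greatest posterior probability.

By Bayes' rule with conditional independence, the unnormalized weight for each hypothesis is prior × ∏ likelihoods:
  Tanen's disease: 0.06 × 0.85 × 0.31 = 0.01581
  Brayx syndrome: 0.30 × 0.92 × 0.43 = 0.11868
  Fenyx: 0.18 × 0.14 × 0.71 = 0.017892
  Neyast's disease: 0.33 × 0.11 × 0.41 = 0.014883
  Ostast's disease: 0.13 × 0.76 × 0.25 = 0.0247
Normalizing constant Z = 0.01581 + 0.11868 + 0.017892 + 0.014883 + 0.0247 = 0.19196.
P(Tanen's disease | evidence) ≈ 0.01581 / 0.19196 ≈ 0.082
P(Brayx syndrome | evidence) ≈ 0.11868 / 0.19196 ≈ 0.618
P(Fenyx | evidence) ≈ 0.017892 / 0.19196 ≈ 0.093
P(Neyast's disease | evidence) ≈ 0.014883 / 0.19196 ≈ 0.078
P(Ostast's disease | evidence) ≈ 0.0247 / 0.19196 ≈ 0.129
The largest is 0.618, so Brayx syndrome is most probable.

Brayx syndrome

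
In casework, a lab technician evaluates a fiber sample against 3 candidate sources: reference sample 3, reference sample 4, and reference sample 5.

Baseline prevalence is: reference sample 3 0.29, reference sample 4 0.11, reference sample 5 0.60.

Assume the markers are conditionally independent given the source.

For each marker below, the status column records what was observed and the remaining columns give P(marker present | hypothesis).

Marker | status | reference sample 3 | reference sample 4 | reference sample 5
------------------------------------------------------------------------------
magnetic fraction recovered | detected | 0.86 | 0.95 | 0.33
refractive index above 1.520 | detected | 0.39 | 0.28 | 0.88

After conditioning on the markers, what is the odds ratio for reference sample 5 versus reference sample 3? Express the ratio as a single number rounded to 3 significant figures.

1.79

Unnormalized posterior weight (prior times the marker likelihoods) for each of the two hypotheses:
  reference sample 5: 0.60 × 0.33 × 0.88 = 0.17424
  reference sample 3: 0.29 × 0.86 × 0.39 = 0.097266
Odds(reference sample 5 : reference sample 3) = 0.17424 / 0.097266 ≈ 1.79.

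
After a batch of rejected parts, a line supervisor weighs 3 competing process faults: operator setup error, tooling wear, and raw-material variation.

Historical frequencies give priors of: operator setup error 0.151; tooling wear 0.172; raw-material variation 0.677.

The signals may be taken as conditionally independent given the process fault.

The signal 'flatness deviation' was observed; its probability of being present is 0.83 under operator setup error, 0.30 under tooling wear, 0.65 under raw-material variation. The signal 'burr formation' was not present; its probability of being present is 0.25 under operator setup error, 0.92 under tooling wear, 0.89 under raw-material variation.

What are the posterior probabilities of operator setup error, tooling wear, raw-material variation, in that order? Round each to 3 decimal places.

0.641, 0.028, 0.330

By Bayes' rule with conditional independence, the unnormalized weight for each hypothesis is prior × ∏ likelihoods (using 1 − P(present | H) for each absent signal):
  operator setup error: 0.151 × 0.83 × (1 − 0.25) = 0.093997
  tooling wear: 0.172 × 0.30 × (1 − 0.92) = 0.004128
  raw-material variation: 0.677 × 0.65 × (1 − 0.89) = 0.048405
Normalizing constant Z = 0.093997 + 0.004128 + 0.048405 = 0.14653.
P(operator setup error | evidence) = 0.093997 / 0.14653 ≈ 0.641
P(tooling wear | evidence) = 0.004128 / 0.14653 ≈ 0.028
P(raw-material variation | evidence) = 0.048405 / 0.14653 ≈ 0.330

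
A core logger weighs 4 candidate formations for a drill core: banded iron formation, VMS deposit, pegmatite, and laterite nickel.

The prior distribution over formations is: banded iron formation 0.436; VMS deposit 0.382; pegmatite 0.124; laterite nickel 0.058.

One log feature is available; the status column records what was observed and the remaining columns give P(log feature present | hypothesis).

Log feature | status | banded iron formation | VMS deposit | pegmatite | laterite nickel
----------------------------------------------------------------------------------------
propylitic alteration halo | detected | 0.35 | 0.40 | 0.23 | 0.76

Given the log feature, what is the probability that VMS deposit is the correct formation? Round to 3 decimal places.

For each hypothesis, the unnormalized posterior weight is prior × likelihood:
  banded iron formation: 0.436 × 0.35 = 0.1526
  VMS deposit: 0.382 × 0.40 = 0.1528
  pegmatite: 0.124 × 0.23 = 0.02852
  laterite nickel: 0.058 × 0.76 = 0.04408
Normalizing constant Z = 0.1526 + 0.1528 + 0.02852 + 0.04408 = 0.378.
P(VMS deposit | evidence) = 0.1528 / 0.378 ≈ 0.404.

0.404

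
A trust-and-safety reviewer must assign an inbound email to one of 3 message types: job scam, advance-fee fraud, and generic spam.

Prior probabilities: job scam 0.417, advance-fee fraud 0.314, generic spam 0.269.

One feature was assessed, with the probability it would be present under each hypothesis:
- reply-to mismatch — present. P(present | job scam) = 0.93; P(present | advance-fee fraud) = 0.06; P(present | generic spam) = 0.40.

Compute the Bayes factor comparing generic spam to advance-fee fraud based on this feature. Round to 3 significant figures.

The Bayes factor is the ratio of the two likelihoods.
  generic spam: 0.4
  advance-fee fraud: 0.06
Bayes factor = 0.4 / 0.06 ≈ 6.67

6.67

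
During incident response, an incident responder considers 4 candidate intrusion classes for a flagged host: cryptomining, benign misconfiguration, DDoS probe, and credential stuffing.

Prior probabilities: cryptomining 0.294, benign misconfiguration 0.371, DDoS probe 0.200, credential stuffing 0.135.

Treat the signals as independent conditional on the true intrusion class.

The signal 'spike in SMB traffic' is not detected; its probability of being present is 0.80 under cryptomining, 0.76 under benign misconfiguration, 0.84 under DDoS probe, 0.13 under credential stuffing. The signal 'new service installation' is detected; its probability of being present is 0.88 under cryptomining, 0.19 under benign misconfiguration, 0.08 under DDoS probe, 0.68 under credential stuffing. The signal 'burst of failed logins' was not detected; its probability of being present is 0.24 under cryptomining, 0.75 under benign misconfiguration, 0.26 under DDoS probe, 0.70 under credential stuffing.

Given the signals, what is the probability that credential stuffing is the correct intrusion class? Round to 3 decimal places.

Multiply each prior by the joint likelihood of the signal pattern (using 1 − P(present | H) for each absent signal):
  cryptomining: 0.294 × (1 − 0.80) × 0.88 × (1 − 0.24) = 0.039325
  benign misconfiguration: 0.371 × (1 − 0.76) × 0.19 × (1 − 0.75) = 0.0042294
  DDoS probe: 0.200 × (1 − 0.84) × 0.08 × (1 − 0.26) = 0.0018944
  credential stuffing: 0.135 × (1 − 0.13) × 0.68 × (1 − 0.70) = 0.02396
Marginal likelihood of the evidence = 0.069409.
P(credential stuffing | evidence) = 0.02396 / 0.069409 ≈ 0.345.

0.345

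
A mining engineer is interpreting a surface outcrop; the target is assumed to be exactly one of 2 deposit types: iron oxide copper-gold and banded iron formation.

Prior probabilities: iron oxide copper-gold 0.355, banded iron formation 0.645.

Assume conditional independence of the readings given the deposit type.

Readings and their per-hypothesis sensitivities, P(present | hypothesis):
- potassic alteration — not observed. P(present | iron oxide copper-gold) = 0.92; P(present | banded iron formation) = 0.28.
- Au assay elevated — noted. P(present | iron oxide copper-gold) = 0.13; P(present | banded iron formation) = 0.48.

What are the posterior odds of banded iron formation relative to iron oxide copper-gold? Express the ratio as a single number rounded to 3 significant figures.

Unnormalized posterior weight (prior times the reading likelihoods) for each of the two hypotheses (using 1 − P(present | H) for each absent reading):
  banded iron formation: 0.645 × (1 − 0.28) × 0.48 = 0.22291
  iron oxide copper-gold: 0.355 × (1 − 0.92) × 0.13 = 0.003692
Posterior odds = 0.22291 / 0.003692 ≈ 60.4.

60.4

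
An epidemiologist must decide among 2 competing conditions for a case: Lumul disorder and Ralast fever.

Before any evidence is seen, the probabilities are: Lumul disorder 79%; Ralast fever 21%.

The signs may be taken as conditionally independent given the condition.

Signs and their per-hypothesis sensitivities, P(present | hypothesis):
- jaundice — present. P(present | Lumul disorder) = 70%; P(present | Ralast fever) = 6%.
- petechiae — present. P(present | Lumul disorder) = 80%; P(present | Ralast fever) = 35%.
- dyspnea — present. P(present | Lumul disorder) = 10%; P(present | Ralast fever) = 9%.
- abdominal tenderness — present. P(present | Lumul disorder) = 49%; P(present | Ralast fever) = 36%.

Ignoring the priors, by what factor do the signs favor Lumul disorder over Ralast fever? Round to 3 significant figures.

Take the product of per-sign likelihoods under each hypothesis, then divide.
  Lumul disorder: 0.70 × 0.80 × 0.10 × 0.49 = 0.02744
  Ralast fever: 0.06 × 0.35 × 0.09 × 0.36 = 0.0006804
Bayes factor = 0.02744 / 0.0006804 ≈ 40.3

40.3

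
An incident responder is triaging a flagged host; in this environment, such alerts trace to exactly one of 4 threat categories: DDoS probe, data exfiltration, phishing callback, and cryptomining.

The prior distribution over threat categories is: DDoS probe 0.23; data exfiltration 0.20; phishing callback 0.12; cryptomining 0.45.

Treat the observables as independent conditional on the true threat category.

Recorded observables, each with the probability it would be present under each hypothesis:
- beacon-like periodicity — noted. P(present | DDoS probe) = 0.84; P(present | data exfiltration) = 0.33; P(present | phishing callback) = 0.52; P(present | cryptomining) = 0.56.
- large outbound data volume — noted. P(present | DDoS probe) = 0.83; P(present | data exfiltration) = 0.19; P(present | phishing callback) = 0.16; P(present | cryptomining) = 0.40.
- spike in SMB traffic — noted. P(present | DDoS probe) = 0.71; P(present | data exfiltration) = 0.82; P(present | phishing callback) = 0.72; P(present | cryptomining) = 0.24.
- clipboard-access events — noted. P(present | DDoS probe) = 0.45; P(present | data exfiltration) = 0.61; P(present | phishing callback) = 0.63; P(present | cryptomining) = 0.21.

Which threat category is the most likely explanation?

For each hypothesis, the unnormalized posterior weight is prior × product of the observable likelihoods:
  DDoS probe: 0.23 × 0.84 × 0.83 × 0.71 × 0.45 = 0.051234
  data exfiltration: 0.20 × 0.33 × 0.19 × 0.82 × 0.61 = 0.0062725
  phishing callback: 0.12 × 0.52 × 0.16 × 0.72 × 0.63 = 0.0045287
  cryptomining: 0.45 × 0.56 × 0.40 × 0.24 × 0.21 = 0.0050803
Marginal likelihood of the evidence = 0.067115.
P(DDoS probe | evidence) ≈ 0.051234 / 0.067115 ≈ 0.763
P(data exfiltration | evidence) ≈ 0.0062725 / 0.067115 ≈ 0.093
P(phishing callback | evidence) ≈ 0.0045287 / 0.067115 ≈ 0.067
P(cryptomining | evidence) ≈ 0.0050803 / 0.067115 ≈ 0.076
The largest is 0.763, so DDoS probe is most probable.

DDoS probe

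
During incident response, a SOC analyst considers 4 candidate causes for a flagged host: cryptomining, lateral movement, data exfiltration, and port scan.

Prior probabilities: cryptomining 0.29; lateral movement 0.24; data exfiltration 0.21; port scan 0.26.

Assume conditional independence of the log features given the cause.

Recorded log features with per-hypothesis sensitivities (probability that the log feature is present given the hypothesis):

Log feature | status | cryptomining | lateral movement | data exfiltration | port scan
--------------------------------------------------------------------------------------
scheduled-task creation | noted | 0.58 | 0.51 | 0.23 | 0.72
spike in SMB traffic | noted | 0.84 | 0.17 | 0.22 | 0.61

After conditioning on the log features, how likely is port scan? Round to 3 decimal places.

For each hypothesis, the unnormalized posterior weight is prior × product of the log feature likelihoods:
  cryptomining: 0.29 × 0.58 × 0.84 = 0.14129
  lateral movement: 0.24 × 0.51 × 0.17 = 0.020808
  data exfiltration: 0.21 × 0.23 × 0.22 = 0.010626
  port scan: 0.26 × 0.72 × 0.61 = 0.11419
Marginal likelihood of the evidence = 0.28691.
P(port scan | evidence) = 0.11419 / 0.28691 ≈ 0.398.

0.398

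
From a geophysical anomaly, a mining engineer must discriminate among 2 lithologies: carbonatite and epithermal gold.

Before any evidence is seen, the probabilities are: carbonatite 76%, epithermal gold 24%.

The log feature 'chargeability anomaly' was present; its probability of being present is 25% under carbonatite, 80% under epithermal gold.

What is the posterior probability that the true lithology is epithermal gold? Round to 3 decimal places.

0.503

For each hypothesis, the unnormalized posterior weight is prior × likelihood:
  carbonatite: 0.76 × 0.25 = 0.19
  epithermal gold: 0.24 × 0.80 = 0.192
The unnormalized weights sum to 0.382.
P(epithermal gold | evidence) = 0.192 / 0.382 ≈ 0.503.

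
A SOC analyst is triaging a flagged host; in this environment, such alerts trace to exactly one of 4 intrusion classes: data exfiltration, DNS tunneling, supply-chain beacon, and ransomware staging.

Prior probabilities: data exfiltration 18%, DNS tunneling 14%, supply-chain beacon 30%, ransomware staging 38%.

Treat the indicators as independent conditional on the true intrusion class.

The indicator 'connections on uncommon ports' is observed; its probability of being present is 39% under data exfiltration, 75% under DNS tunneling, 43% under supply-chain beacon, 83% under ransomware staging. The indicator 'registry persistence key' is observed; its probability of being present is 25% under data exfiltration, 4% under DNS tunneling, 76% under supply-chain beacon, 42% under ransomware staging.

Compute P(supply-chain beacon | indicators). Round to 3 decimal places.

0.389

Multiply each prior by the joint likelihood of the indicator pattern:
  data exfiltration: 0.18 × 0.39 × 0.25 = 0.01755
  DNS tunneling: 0.14 × 0.75 × 0.04 = 0.0042
  supply-chain beacon: 0.30 × 0.43 × 0.76 = 0.09804
  ransomware staging: 0.38 × 0.83 × 0.42 = 0.13247
Marginal likelihood of the evidence = 0.25226.
P(supply-chain beacon | evidence) = 0.09804 / 0.25226 ≈ 0.389.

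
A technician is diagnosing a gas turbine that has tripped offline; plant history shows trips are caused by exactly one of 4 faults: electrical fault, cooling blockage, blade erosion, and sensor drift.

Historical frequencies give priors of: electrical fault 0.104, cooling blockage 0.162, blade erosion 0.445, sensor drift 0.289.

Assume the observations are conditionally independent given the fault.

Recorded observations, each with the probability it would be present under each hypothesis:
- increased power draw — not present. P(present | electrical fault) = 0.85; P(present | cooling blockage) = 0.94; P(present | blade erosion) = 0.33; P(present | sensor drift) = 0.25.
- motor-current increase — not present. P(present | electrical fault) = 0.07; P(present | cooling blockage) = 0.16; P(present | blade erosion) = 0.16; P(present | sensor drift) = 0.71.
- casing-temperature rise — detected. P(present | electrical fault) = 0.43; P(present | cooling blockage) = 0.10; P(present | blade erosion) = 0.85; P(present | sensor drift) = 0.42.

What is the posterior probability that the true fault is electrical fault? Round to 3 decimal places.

0.025

For each hypothesis, the unnormalized posterior weight is prior × product of the observation likelihoods (using 1 − P(present | H) for each absent observation):
  electrical fault: 0.104 × (1 − 0.85) × (1 − 0.07) × 0.43 = 0.0062384
  cooling blockage: 0.162 × (1 − 0.94) × (1 − 0.16) × 0.10 = 0.00081648
  blade erosion: 0.445 × (1 − 0.33) × (1 − 0.16) × 0.85 = 0.21288
  sensor drift: 0.289 × (1 − 0.25) × (1 − 0.71) × 0.42 = 0.0264
Marginal likelihood of the evidence = 0.24633.
P(electrical fault | evidence) = 0.0062384 / 0.24633 ≈ 0.025.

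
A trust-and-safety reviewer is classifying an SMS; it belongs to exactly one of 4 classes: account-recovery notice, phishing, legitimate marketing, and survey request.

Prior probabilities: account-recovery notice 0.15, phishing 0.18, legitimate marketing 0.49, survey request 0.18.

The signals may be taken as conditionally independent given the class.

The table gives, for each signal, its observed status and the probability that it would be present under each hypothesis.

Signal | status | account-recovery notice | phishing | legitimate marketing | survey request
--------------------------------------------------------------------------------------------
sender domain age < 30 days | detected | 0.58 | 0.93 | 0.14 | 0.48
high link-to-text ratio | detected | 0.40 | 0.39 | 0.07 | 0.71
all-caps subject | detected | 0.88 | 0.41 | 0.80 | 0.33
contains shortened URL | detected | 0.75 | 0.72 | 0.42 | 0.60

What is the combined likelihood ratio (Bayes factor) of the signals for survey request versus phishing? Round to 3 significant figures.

0.630

The Bayes factor is the ratio of the joint likelihoods of the signal pattern under the two hypotheses.
  survey request: 0.48 × 0.71 × 0.33 × 0.60 = 0.067478
  phishing: 0.93 × 0.39 × 0.41 × 0.72 = 0.10707
Bayes factor = 0.067478 / 0.10707 ≈ 0.630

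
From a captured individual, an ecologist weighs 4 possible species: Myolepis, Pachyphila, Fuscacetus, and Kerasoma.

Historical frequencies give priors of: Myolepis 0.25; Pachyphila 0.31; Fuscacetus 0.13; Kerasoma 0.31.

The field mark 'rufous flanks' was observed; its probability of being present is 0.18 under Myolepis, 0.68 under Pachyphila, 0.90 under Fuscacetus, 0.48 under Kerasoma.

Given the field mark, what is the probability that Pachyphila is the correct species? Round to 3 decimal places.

By Bayes' rule, the unnormalized weight for each hypothesis is prior × likelihood:
  Myolepis: 0.25 × 0.18 = 0.045
  Pachyphila: 0.31 × 0.68 = 0.2108
  Fuscacetus: 0.13 × 0.90 = 0.117
  Kerasoma: 0.31 × 0.48 = 0.1488
Normalizing constant Z = 0.045 + 0.2108 + 0.117 + 0.1488 = 0.5216.
P(Pachyphila | evidence) = 0.2108 / 0.5216 ≈ 0.404.

0.404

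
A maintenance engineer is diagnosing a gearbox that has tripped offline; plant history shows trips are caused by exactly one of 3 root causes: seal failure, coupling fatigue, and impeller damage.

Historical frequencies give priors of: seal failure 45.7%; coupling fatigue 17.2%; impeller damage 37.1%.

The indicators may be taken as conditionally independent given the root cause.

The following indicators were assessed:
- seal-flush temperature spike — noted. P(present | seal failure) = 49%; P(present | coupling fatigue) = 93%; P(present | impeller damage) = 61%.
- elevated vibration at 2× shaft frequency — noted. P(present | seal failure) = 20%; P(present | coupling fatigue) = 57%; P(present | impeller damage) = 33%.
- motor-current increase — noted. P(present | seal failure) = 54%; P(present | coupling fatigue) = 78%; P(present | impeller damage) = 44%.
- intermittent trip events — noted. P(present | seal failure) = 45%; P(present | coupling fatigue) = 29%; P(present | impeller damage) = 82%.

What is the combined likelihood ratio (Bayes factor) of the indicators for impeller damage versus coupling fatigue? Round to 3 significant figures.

Joint likelihood of the indicator pattern under each hypothesis:
  impeller damage: 0.61 × 0.33 × 0.44 × 0.82 = 0.072629
  coupling fatigue: 0.93 × 0.57 × 0.78 × 0.29 = 0.11991
Bayes factor = 0.072629 / 0.11991 ≈ 0.606

0.606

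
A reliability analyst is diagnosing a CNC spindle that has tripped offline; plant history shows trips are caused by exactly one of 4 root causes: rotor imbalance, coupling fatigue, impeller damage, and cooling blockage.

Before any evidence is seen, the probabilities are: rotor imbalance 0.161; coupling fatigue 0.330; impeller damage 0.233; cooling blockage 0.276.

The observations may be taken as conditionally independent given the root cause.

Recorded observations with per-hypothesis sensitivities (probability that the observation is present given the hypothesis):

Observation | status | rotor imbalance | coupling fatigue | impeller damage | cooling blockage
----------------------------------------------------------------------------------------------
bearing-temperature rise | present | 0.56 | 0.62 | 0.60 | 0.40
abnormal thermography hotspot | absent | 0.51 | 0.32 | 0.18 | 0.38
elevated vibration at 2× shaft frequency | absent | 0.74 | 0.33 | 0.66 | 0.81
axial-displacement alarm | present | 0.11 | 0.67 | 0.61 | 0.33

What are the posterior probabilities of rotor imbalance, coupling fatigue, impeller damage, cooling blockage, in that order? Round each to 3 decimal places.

Multiply each prior by the joint likelihood of the evidence pattern (using 1 − P(present | H) for each absent observation):
  rotor imbalance: 0.161 × 0.56 × (1 − 0.51) × (1 − 0.74) × 0.11 = 0.0012635
  coupling fatigue: 0.330 × 0.62 × (1 − 0.32) × (1 − 0.33) × 0.67 = 0.062455
  impeller damage: 0.233 × 0.60 × (1 − 0.18) × (1 − 0.66) × 0.61 = 0.023776
  cooling blockage: 0.276 × 0.40 × (1 − 0.38) × (1 − 0.81) × 0.33 = 0.0042917
Marginal likelihood of the evidence = 0.091785.
P(rotor imbalance | evidence) = 0.0012635 / 0.091785 ≈ 0.014
P(coupling fatigue | evidence) = 0.062455 / 0.091785 ≈ 0.680
P(impeller damage | evidence) = 0.023776 / 0.091785 ≈ 0.259
P(cooling blockage | evidence) = 0.0042917 / 0.091785 ≈ 0.047

0.014, 0.680, 0.259, 0.047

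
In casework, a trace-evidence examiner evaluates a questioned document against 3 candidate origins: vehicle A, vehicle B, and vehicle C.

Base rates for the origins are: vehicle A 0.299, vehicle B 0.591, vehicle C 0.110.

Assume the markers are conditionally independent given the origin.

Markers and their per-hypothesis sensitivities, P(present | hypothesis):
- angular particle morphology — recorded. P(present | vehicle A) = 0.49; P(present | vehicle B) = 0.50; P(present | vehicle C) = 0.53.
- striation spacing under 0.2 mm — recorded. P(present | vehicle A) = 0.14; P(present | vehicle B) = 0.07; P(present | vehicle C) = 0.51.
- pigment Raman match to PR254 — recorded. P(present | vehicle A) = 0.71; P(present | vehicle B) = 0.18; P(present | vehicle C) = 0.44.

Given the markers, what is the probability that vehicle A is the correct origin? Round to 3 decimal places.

Multiply each prior by the joint likelihood of the marker pattern:
  vehicle A: 0.299 × 0.49 × 0.14 × 0.71 = 0.014563
  vehicle B: 0.591 × 0.50 × 0.07 × 0.18 = 0.0037233
  vehicle C: 0.110 × 0.53 × 0.51 × 0.44 = 0.013083
Marginal likelihood of the evidence = 0.031369.
P(vehicle A | evidence) = 0.014563 / 0.031369 ≈ 0.464.

0.464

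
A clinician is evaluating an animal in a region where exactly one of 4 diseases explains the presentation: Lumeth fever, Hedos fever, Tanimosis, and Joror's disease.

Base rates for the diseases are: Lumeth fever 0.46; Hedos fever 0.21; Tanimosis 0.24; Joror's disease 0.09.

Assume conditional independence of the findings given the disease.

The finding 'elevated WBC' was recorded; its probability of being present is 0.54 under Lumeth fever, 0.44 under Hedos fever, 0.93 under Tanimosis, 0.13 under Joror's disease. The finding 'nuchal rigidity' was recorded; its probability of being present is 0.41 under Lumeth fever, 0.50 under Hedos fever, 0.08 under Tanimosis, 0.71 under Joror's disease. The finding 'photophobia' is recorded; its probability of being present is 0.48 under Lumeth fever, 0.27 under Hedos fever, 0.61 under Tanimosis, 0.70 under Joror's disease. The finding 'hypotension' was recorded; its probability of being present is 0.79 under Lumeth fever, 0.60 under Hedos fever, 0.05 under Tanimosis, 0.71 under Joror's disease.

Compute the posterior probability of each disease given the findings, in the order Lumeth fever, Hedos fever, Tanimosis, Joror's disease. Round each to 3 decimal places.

Multiply each prior by the joint likelihood of the evidence pattern:
  Lumeth fever: 0.46 × 0.54 × 0.41 × 0.48 × 0.79 = 0.038619
  Hedos fever: 0.21 × 0.44 × 0.50 × 0.27 × 0.60 = 0.0074844
  Tanimosis: 0.24 × 0.93 × 0.08 × 0.61 × 0.05 = 0.00054461
  Joror's disease: 0.09 × 0.13 × 0.71 × 0.70 × 0.71 = 0.0041286
Marginal likelihood of the evidence = 0.050777.
P(Lumeth fever | evidence) = 0.038619 / 0.050777 ≈ 0.761
P(Hedos fever | evidence) = 0.0074844 / 0.050777 ≈ 0.147
P(Tanimosis | evidence) = 0.00054461 / 0.050777 ≈ 0.011
P(Joror's disease | evidence) = 0.0041286 / 0.050777 ≈ 0.081

0.761, 0.147, 0.011, 0.081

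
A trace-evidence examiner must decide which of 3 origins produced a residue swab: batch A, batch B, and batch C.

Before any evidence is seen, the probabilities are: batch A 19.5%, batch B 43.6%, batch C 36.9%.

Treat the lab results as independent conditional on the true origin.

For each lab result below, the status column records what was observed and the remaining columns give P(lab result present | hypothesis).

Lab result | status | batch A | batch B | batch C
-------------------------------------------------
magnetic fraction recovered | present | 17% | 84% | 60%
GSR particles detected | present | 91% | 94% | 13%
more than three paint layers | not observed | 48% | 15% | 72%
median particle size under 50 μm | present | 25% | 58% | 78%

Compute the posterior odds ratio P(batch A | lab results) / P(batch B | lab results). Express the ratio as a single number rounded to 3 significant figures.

The normalizing constant cancels in an odds ratio, so compute prior × likelihood for the two hypotheses only (using 1 − P(present | H) for each absent lab result):
  batch A: 0.195 × 0.17 × 0.91 × (1 − 0.48) × 0.25 = 0.0039216
  batch B: 0.436 × 0.84 × 0.94 × (1 − 0.15) × 0.58 = 0.16972
Posterior odds = 0.0039216 / 0.16972 ≈ 0.0231.

0.0231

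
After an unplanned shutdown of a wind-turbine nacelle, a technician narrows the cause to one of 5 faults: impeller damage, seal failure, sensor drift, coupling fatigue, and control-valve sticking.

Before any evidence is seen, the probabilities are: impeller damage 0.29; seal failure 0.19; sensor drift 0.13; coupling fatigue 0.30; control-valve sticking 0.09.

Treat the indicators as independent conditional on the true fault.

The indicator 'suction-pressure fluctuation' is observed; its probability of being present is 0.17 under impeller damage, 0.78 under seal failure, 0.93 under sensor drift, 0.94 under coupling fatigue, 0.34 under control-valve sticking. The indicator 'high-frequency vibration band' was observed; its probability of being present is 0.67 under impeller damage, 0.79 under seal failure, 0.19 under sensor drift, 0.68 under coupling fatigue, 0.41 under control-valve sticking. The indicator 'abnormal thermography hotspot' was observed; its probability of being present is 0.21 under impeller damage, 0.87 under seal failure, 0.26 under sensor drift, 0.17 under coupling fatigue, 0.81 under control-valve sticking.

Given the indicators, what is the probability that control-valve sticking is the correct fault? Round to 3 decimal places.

0.065

Multiply each prior by the joint likelihood of the indicator pattern:
  impeller damage: 0.29 × 0.17 × 0.67 × 0.21 = 0.0069365
  seal failure: 0.19 × 0.78 × 0.79 × 0.87 = 0.10186
  sensor drift: 0.13 × 0.93 × 0.19 × 0.26 = 0.0059725
  coupling fatigue: 0.30 × 0.94 × 0.68 × 0.17 = 0.032599
  control-valve sticking: 0.09 × 0.34 × 0.41 × 0.81 = 0.010162
Marginal likelihood of the evidence = 0.15753.
P(control-valve sticking | evidence) = 0.010162 / 0.15753 ≈ 0.065.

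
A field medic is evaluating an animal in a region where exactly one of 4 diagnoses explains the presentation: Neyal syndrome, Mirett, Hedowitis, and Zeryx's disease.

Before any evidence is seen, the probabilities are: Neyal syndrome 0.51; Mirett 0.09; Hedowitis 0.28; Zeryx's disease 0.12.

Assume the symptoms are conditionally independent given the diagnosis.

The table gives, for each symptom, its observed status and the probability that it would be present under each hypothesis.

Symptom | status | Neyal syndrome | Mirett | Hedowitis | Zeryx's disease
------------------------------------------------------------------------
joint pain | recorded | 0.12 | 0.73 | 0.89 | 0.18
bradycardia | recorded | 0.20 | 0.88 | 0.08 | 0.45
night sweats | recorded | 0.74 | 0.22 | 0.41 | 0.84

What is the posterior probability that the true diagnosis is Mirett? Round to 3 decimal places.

0.334

By Bayes' rule with conditional independence, the unnormalized weight for each hypothesis is prior × ∏ likelihoods:
  Neyal syndrome: 0.51 × 0.12 × 0.20 × 0.74 = 0.0090576
  Mirett: 0.09 × 0.73 × 0.88 × 0.22 = 0.01272
  Hedowitis: 0.28 × 0.89 × 0.08 × 0.41 = 0.0081738
  Zeryx's disease: 0.12 × 0.18 × 0.45 × 0.84 = 0.0081648
Normalizing constant Z = 0.0090576 + 0.01272 + 0.0081738 + 0.0081648 = 0.038116.
P(Mirett | evidence) = 0.01272 / 0.038116 ≈ 0.334.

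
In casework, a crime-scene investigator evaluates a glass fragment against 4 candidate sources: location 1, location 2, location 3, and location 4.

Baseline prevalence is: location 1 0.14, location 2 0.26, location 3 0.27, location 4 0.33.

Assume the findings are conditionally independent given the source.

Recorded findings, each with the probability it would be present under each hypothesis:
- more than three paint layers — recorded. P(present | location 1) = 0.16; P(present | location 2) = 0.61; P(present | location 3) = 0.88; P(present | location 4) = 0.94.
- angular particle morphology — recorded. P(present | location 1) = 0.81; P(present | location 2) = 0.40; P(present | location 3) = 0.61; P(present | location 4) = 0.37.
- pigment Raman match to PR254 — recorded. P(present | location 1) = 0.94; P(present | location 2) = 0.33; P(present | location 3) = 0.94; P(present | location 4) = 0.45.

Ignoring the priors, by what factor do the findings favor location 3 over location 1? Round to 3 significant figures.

4.14

Joint likelihood of the evidence pattern under each hypothesis:
  location 3: 0.88 × 0.61 × 0.94 = 0.50459
  location 1: 0.16 × 0.81 × 0.94 = 0.12182
Bayes factor = 0.50459 / 0.12182 ≈ 4.14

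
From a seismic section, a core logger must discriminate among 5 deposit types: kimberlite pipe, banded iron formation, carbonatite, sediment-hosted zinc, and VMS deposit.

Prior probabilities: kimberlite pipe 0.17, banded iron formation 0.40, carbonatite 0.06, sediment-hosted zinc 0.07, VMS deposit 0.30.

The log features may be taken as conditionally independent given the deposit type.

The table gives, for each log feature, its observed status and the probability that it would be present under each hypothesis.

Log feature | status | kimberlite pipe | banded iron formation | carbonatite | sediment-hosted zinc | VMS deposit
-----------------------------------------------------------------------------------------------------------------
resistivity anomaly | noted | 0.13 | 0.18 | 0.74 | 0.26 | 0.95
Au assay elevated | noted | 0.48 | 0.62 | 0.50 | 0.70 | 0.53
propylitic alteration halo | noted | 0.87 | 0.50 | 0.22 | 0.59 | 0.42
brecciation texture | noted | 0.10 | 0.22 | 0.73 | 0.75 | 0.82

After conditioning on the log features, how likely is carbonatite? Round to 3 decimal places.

0.053

For each hypothesis, the unnormalized posterior weight is prior × product of the log feature likelihoods:
  kimberlite pipe: 0.17 × 0.13 × 0.48 × 0.87 × 0.10 = 0.0009229
  banded iron formation: 0.40 × 0.18 × 0.62 × 0.50 × 0.22 = 0.0049104
  carbonatite: 0.06 × 0.74 × 0.50 × 0.22 × 0.73 = 0.0035653
  sediment-hosted zinc: 0.07 × 0.26 × 0.70 × 0.59 × 0.75 = 0.0056374
  VMS deposit: 0.30 × 0.95 × 0.53 × 0.42 × 0.82 = 0.052022
Marginal likelihood of the evidence = 0.067058.
P(carbonatite | evidence) = 0.0035653 / 0.067058 ≈ 0.053.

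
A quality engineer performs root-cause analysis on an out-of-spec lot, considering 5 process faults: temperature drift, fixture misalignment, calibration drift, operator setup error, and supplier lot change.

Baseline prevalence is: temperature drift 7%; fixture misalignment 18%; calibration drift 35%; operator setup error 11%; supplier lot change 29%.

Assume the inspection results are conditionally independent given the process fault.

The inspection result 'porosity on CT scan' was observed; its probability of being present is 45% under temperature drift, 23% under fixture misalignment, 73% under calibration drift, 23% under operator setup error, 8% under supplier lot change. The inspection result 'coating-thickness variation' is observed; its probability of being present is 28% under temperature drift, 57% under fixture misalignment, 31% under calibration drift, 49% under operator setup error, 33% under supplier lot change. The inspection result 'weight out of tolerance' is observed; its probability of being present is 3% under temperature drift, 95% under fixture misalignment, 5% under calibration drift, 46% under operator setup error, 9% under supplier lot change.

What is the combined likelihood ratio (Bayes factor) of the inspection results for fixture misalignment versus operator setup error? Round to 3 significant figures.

Joint likelihood of the inspection result pattern under each hypothesis:
  fixture misalignment: 0.23 × 0.57 × 0.95 = 0.12454
  operator setup error: 0.23 × 0.49 × 0.46 = 0.051842
Bayes factor = 0.12454 / 0.051842 ≈ 2.40

2.40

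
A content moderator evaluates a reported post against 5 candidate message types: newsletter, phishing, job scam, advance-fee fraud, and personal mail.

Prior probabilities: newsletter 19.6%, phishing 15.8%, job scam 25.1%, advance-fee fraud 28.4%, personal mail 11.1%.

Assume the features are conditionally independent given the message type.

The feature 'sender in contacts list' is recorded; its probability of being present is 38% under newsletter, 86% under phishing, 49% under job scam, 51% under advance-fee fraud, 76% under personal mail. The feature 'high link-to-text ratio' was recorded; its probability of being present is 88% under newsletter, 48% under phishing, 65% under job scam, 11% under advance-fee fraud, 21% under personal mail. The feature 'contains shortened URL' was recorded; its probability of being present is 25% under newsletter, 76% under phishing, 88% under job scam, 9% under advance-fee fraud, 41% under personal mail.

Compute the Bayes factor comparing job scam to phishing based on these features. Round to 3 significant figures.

0.893

The Bayes factor is the ratio of the joint likelihoods of the feature pattern under the two hypotheses.
  job scam: 0.49 × 0.65 × 0.88 = 0.28028
  phishing: 0.86 × 0.48 × 0.76 = 0.31373
Bayes factor = 0.28028 / 0.31373 ≈ 0.893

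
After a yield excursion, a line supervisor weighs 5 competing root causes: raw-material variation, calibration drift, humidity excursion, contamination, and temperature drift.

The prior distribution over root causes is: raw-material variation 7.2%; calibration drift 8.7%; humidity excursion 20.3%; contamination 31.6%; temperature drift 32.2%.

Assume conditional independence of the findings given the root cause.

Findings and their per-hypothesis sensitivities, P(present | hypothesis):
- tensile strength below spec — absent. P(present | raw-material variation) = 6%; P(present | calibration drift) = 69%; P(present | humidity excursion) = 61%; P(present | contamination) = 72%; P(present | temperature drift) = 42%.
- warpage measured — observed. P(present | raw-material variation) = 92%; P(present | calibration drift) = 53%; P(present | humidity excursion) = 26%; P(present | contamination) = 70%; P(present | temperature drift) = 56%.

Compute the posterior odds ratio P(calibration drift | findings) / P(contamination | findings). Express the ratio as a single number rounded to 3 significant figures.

Posterior odds equal prior odds times the likelihood ratio; only the two competing hypotheses matter (using 1 − P(present | H) for each absent finding).
  calibration drift: 0.087 × (1 − 0.69) × 0.53 = 0.014294
  contamination: 0.316 × (1 − 0.72) × 0.70 = 0.061936
Posterior odds = 0.014294 / 0.061936 ≈ 0.231.

0.231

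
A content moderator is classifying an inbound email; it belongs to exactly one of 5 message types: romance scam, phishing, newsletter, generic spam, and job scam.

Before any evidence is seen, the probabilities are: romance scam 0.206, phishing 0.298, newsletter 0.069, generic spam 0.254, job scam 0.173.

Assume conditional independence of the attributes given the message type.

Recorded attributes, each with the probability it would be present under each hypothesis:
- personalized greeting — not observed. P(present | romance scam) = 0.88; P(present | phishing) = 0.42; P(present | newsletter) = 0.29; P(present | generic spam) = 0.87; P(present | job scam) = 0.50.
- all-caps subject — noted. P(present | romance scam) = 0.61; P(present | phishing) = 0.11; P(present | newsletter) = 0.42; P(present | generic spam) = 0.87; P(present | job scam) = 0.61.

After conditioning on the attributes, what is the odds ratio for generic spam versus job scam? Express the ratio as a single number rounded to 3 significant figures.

Unnormalized posterior weight (prior times the attribute likelihoods) for each of the two hypotheses (using 1 − P(present | H) for each absent attribute):
  generic spam: 0.254 × (1 − 0.87) × 0.87 = 0.028727
  job scam: 0.173 × (1 − 0.50) × 0.61 = 0.052765
Posterior odds = 0.028727 / 0.052765 ≈ 0.544.

0.544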